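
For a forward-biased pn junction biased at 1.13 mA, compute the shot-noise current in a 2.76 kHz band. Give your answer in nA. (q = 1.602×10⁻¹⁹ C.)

1.00 nA

I_n = √(2qI·B)
2qI·B = 2 × 1.602×10⁻¹⁹ × 1.13×10⁻³ × 2.76×10³ = 9.99×10⁻¹⁹ A²
I_n = √(9.99×10⁻¹⁹) = 1.00×10⁻⁹ A = 1.00 nA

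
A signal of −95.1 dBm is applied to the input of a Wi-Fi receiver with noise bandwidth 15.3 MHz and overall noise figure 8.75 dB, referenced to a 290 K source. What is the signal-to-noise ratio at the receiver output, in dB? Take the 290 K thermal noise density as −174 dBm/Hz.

−1.7 dB

Noise floor: N = −174 + 10 log₁₀(B) + NF
10 log₁₀(1.53×10⁷) = 71.85 dB
N = −174 + 71.85 + 8.75 = −93.40 dBm
SNR = P_sig − N = −95.1 − (−93.40) = −1.70 dB → −1.7 dB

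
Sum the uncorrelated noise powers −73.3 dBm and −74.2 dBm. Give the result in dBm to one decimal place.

−70.7 dBm

Convert to linear, add, convert back:
P₁ = 4.68×10⁻¹¹ W, P₂ = 3.80×10⁻¹¹ W
P_tot = 8.48×10⁻¹¹ W → 10 log₁₀(P_tot / 10⁻³) = −70.7 dBm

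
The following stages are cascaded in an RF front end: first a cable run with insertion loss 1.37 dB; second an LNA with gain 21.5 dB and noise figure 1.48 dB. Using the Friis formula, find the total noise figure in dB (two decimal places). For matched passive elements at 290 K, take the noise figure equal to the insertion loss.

Convert to linear (a loss of L dB is a gain of −L dB): F_i = 10^(NF_i/10), G_i = 10^(G_i,dB/10)
  Stage 1: F_1 = 10^(1.37/10) = 1.371, G_1 = 10^(−1.37/10) = 0.7295
  Stage 2: F_2 = 10^(1.48/10) = 1.406, G_2 = 10^(21.5/10) = 141.3
Friis cascade:
  F = 1.371 + (1.406 − 1)/0.7295 = 1.928
NF = 10 log₁₀(1.928) = 2.85 dB

2.85 dB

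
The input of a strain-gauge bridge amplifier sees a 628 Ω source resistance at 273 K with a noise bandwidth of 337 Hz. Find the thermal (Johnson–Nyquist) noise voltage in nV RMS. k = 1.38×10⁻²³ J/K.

56.5 nV

V_n = √(4kTRB)
4kTRB = 4 × 1.38×10⁻²³ × 273 × 6.28×10² × 3.37×10² = 3.19×10⁻¹⁵ V²
V_n = √(3.19×10⁻¹⁵) = 5.65×10⁻⁸ V = 56.5 nV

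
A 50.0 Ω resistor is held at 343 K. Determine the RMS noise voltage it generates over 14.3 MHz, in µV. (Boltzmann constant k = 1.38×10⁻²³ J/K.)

3.68 µV

V_n = √(4kTRB)
4kTRB = 4 × 1.38×10⁻²³ × 343 × 5.00×10¹ × 1.43×10⁷ = 1.35×10⁻¹¹ V²
V_n = √(1.35×10⁻¹¹) = 3.68×10⁻⁶ V = 3.68 µV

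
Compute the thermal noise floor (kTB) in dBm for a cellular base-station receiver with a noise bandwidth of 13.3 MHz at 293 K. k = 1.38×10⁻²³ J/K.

P_n = kTB = 1.38×10⁻²³ × 293 × 1.33×10⁷ = 5.38×10⁻¹⁴ W
In dBm: 10 log₁₀(5.38×10⁻¹⁴ / 10⁻³) = −102.7 dBm

−102.7 dBm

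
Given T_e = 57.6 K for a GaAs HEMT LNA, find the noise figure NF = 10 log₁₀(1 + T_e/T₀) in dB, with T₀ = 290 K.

0.787 dB

F = 1 + T_e/T₀ = 1 + 57.6/290 = 1.19862
NF = 10 log₁₀(1.19862) = 0.787 dB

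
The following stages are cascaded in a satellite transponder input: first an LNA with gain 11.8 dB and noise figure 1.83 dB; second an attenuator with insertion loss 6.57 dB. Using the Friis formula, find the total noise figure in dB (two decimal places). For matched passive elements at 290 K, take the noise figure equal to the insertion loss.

2.45 dB

Convert to linear (a loss of L dB is a gain of −L dB): F_i = 10^(NF_i/10), G_i = 10^(G_i,dB/10)
  Stage 1: F_1 = 10^(1.83/10) = 1.524, G_1 = 10^(11.8/10) = 15.14
  Stage 2: F_2 = 10^(6.57/10) = 4.539, G_2 = 10^(−6.57/10) = 0.2203
Friis cascade:
  F = 1.524 + (4.539 − 1)/15.14 = 1.758
NF = 10 log₁₀(1.758) = 2.45 dB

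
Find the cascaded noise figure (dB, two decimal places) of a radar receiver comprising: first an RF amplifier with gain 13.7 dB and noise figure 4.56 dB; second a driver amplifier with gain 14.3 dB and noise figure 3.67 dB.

Convert to linear (a loss of L dB is a gain of −L dB): F_i = 10^(NF_i/10), G_i = 10^(G_i,dB/10)
  Stage 1: F_1 = 10^(4.56/10) = 2.858, G_1 = 10^(13.7/10) = 23.44
  Stage 2: F_2 = 10^(3.67/10) = 2.328, G_2 = 10^(14.3/10) = 26.92
Friis cascade:
  F = 2.858 + (2.328 − 1)/23.44 = 2.914
NF = 10 log₁₀(2.914) = 4.65 dB

4.65 dB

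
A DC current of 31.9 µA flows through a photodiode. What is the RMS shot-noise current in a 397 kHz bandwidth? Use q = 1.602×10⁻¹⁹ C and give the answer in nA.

I_n = √(2qI·B)
2qI·B = 2 × 1.602×10⁻¹⁹ × 3.19×10⁻⁵ × 3.97×10⁵ = 4.06×10⁻¹⁸ A²
I_n = √(4.06×10⁻¹⁸) = 2.01×10⁻⁹ A = 2.01 nA

2.01 nA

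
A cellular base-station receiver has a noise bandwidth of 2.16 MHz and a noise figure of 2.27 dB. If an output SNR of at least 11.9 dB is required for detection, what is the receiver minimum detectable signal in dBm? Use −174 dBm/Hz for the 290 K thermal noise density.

−96.5 dBm

Sensitivity = −174 + 10 log₁₀(B) + NF + SNR_min
= −174 + 63.34 + 2.27 + 11.9
= −96.49 dBm → −96.5 dBm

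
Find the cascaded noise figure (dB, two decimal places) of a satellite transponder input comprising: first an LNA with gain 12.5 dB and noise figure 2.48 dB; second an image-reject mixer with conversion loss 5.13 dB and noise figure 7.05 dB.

Convert to linear (a loss of L dB is a gain of −L dB): F_i = 10^(NF_i/10), G_i = 10^(G_i,dB/10)
  Stage 1: F_1 = 10^(2.48/10) = 1.770, G_1 = 10^(12.5/10) = 17.78
  Stage 2: F_2 = 10^(7.05/10) = 5.070, G_2 = 10^(−5.13/10) = 0.3069
Friis cascade:
  F = 1.770 + (5.070 − 1)/17.78 = 1.999
NF = 10 log₁₀(1.999) = 3.01 dB

3.01 dB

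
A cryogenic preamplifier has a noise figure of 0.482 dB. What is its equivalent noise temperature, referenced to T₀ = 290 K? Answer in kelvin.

F = 10^(0.482/10) = 1.11738
T_e = (F − 1)·T₀ = (1.11738 − 1) × 290 = 34.0 K

34.0 K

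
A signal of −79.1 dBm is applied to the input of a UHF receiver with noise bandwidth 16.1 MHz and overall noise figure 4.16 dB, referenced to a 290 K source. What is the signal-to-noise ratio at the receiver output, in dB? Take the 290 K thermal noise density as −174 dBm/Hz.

Noise floor: N = −174 + 10 log₁₀(B) + NF
10 log₁₀(1.61×10⁷) = 72.07 dB
N = −174 + 72.07 + 4.16 = −97.77 dBm
SNR = P_sig − N = −79.1 − (−97.77) = 18.67 dB → 18.7 dB

18.7 dB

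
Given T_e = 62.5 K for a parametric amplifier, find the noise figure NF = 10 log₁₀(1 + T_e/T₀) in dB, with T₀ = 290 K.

0.848 dB

F = 1 + T_e/T₀ = 1 + 62.5/290 = 1.21552
NF = 10 log₁₀(1.21552) = 0.848 dB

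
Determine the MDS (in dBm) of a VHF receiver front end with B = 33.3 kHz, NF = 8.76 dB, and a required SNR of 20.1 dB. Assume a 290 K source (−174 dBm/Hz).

Sensitivity = −174 + 10 log₁₀(B) + NF + SNR_min
= −174 + 45.22 + 8.76 + 20.1
= −99.92 dBm → −99.9 dBm

−99.9 dBm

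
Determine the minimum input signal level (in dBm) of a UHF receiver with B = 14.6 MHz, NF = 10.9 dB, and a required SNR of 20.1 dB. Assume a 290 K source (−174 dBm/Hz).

Sensitivity = −174 + 10 log₁₀(B) + NF + SNR_min
= −174 + 71.64 + 10.9 + 20.1
= −71.36 dBm → −71.4 dBm

−71.4 dBm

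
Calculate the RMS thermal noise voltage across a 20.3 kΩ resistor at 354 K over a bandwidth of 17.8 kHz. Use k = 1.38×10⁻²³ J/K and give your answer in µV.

V_n = √(4kTRB)
4kTRB = 4 × 1.38×10⁻²³ × 354 × 2.03×10⁴ × 1.78×10⁴ = 7.06×10⁻¹² V²
V_n = √(7.06×10⁻¹²) = 2.66×10⁻⁶ V = 2.66 µV

2.66 µV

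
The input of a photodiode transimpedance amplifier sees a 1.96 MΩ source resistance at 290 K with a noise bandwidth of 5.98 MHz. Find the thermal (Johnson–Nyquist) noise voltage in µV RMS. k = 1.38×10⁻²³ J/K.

V_n = √(4kTRB)
4kTRB = 4 × 1.38×10⁻²³ × 290 × 1.96×10⁶ × 5.98×10⁶ = 1.88×10⁻⁷ V²
V_n = √(1.88×10⁻⁷) = 4.33×10⁻⁴ V = 433 µV

433 µV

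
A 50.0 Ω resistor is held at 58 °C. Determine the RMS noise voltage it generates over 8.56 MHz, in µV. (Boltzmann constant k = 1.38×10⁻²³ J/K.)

2.80 µV

T = 58 °C + 273.15 = 331.15 K
V_n = √(4kTRB)
4kTRB = 4 × 1.38×10⁻²³ × 331.15 × 5.00×10¹ × 8.56×10⁶ = 7.82×10⁻¹² V²
V_n = √(7.82×10⁻¹²) = 2.80×10⁻⁶ V = 2.80 µV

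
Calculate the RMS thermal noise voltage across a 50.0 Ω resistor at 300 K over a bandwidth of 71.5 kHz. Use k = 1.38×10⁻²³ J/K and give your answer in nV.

V_n = √(4kTRB)
4kTRB = 4 × 1.38×10⁻²³ × 300 × 5.00×10¹ × 7.15×10⁴ = 5.92×10⁻¹⁴ V²
V_n = √(5.92×10⁻¹⁴) = 2.43×10⁻⁷ V = 243 nV

243 nV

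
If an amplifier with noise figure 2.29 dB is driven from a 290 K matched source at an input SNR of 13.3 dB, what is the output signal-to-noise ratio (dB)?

11.01 dB

By definition F = SNR_in/SNR_out, so in dB: SNR_out = SNR_in − NF
SNR_out = 13.3 − 2.29 = 11.01 dB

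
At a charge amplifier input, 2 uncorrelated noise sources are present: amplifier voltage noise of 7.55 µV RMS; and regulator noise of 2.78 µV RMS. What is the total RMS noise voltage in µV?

8.05 µV

Uncorrelated sources add in power (mean-square): V_tot = √(ΣV_i²)
V_tot = √[(7.55×10⁻⁶)² + (2.78×10⁻⁶)²] = 8.05×10⁻⁶ V = 8.05 µV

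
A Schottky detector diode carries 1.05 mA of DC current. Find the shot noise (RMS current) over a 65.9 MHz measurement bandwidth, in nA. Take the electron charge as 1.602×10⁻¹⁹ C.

149 nA

I_n = √(2qI·B)
2qI·B = 2 × 1.602×10⁻¹⁹ × 1.05×10⁻³ × 6.59×10⁷ = 2.22×10⁻¹⁴ A²
I_n = √(2.22×10⁻¹⁴) = 1.49×10⁻⁷ A = 149 nA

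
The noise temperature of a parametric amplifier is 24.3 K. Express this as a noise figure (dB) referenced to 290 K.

F = 1 + T_e/T₀ = 1 + 24.3/290 = 1.08379
NF = 10 log₁₀(1.08379) = 0.349 dB

0.349 dB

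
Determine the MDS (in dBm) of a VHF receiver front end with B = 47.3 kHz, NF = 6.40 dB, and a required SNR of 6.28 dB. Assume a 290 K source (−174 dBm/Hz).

−114.6 dBm

Sensitivity = −174 + 10 log₁₀(B) + NF + SNR_min
= −174 + 46.75 + 6.40 + 6.28
= −114.57 dBm → −114.6 dBm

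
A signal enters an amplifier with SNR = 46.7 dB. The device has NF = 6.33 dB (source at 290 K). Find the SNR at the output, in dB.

By definition F = SNR_in/SNR_out, so in dB: SNR_out = SNR_in − NF
SNR_out = 46.7 − 6.33 = 40.37 dB

40.37 dB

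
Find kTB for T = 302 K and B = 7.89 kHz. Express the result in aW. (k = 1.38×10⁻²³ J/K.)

32.9 aW

P_n = kTB = 1.38×10⁻²³ × 302 × 7.89×10³ = 3.29×10⁻¹⁷ W = 32.9 aW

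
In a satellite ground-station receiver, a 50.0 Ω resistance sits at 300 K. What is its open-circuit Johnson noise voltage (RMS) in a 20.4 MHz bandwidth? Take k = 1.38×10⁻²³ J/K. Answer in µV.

4.11 µV

V_n = √(4kTRB)
4kTRB = 4 × 1.38×10⁻²³ × 300 × 5.00×10¹ × 2.04×10⁷ = 1.69×10⁻¹¹ V²
V_n = √(1.69×10⁻¹¹) = 4.11×10⁻⁶ V = 4.11 µV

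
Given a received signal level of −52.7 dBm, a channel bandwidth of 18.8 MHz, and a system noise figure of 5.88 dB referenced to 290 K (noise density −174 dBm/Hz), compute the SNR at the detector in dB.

Noise floor: N = −174 + 10 log₁₀(B) + NF
10 log₁₀(1.88×10⁷) = 72.74 dB
N = −174 + 72.74 + 5.88 = −95.38 dBm
SNR = P_sig − N = −52.7 − (−95.38) = 42.68 dB → 42.7 dB

42.7 dB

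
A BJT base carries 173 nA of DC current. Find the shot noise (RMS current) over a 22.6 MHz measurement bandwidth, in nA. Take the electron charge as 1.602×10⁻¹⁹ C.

I_n = √(2qI·B)
2qI·B = 2 × 1.602×10⁻¹⁹ × 1.73×10⁻⁷ × 2.26×10⁷ = 1.25×10⁻¹⁸ A²
I_n = √(1.25×10⁻¹⁸) = 1.12×10⁻⁹ A = 1.12 nA

1.12 nA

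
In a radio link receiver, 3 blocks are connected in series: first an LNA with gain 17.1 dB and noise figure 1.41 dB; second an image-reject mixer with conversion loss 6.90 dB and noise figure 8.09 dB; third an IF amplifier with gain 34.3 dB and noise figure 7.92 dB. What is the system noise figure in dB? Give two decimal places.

Convert to linear (a loss of L dB is a gain of −L dB): F_i = 10^(NF_i/10), G_i = 10^(G_i,dB/10)
  Stage 1: F_1 = 10^(1.41/10) = 1.384, G_1 = 10^(17.1/10) = 51.29
  Stage 2: F_2 = 10^(8.09/10) = 6.442, G_2 = 10^(−6.90/10) = 0.2042
  Stage 3: F_3 = 10^(7.92/10) = 6.194, G_3 = 10^(34.3/10) = 2692
Friis cascade:
  F = 1.384 + (6.442 − 1)/51.29 + (6.194 − 1)/10.47 = 1.986
NF = 10 log₁₀(1.986) = 2.98 dB

2.98 dB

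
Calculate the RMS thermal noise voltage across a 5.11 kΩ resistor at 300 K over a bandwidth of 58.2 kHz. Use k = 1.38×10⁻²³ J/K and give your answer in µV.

2.22 µV

V_n = √(4kTRB)
4kTRB = 4 × 1.38×10⁻²³ × 300 × 5.11×10³ × 5.82×10⁴ = 4.92×10⁻¹² V²
V_n = √(4.92×10⁻¹²) = 2.22×10⁻⁶ V = 2.22 µV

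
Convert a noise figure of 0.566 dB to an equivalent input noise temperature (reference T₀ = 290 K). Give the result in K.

F = 10^(0.566/10) = 1.1392
T_e = (F − 1)·T₀ = (1.1392 − 1) × 290 = 40.4 K

40.4 K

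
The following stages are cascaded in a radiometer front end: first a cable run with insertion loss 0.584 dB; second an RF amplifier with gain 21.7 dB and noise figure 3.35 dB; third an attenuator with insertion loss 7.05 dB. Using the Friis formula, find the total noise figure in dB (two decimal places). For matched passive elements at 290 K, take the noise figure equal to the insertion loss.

3.99 dB

Convert to linear (a loss of L dB is a gain of −L dB): F_i = 10^(NF_i/10), G_i = 10^(G_i,dB/10)
  Stage 1: F_1 = 10^(0.584/10) = 1.144, G_1 = 10^(−0.584/10) = 0.8742
  Stage 2: F_2 = 10^(3.35/10) = 2.163, G_2 = 10^(21.7/10) = 147.9
  Stage 3: F_3 = 10^(7.05/10) = 5.070, G_3 = 10^(−7.05/10) = 0.1972
Friis cascade:
  F = 1.144 + (2.163 − 1)/0.8742 + (5.070 − 1)/129.3 = 2.505
NF = 10 log₁₀(2.505) = 3.99 dB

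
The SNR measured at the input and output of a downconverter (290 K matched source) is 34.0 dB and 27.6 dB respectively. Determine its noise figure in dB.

6.4 dB

NF (dB) = SNR_in(dB) − SNR_out(dB) when the source is at T₀
NF = 34.0 − 27.6 = 6.4 dB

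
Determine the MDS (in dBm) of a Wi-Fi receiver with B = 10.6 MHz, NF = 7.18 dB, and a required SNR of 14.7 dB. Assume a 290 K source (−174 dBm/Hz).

Sensitivity = −174 + 10 log₁₀(B) + NF + SNR_min
= −174 + 70.25 + 7.18 + 14.7
= −81.87 dBm → −81.9 dBm

−81.9 dBm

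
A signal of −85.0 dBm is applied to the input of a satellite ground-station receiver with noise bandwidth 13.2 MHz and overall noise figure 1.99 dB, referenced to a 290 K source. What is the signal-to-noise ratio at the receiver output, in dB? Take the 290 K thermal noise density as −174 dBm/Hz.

Noise floor: N = −174 + 10 log₁₀(B) + NF
10 log₁₀(1.32×10⁷) = 71.21 dB
N = −174 + 71.21 + 1.99 = −100.80 dBm
SNR = P_sig − N = −85.0 − (−100.80) = 15.80 dB → 15.8 dB

15.8 dB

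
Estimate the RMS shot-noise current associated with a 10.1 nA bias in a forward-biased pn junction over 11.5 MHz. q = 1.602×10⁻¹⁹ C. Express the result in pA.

193 pA

I_n = √(2qI·B)
2qI·B = 2 × 1.602×10⁻¹⁹ × 1.01×10⁻⁸ × 1.15×10⁷ = 3.72×10⁻²⁰ A²
I_n = √(3.72×10⁻²⁰) = 1.93×10⁻¹⁰ A = 193 pA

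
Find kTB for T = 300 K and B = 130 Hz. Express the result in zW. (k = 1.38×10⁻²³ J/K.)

538 zW

P_n = kTB = 1.38×10⁻²³ × 300 × 1.30×10² = 5.38×10⁻¹⁹ W = 538 zW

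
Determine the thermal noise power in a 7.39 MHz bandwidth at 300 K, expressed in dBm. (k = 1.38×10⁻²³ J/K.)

−105.1 dBm

P_n = kTB = 1.38×10⁻²³ × 300 × 7.39×10⁶ = 3.06×10⁻¹⁴ W
In dBm: 10 log₁₀(3.06×10⁻¹⁴ / 10⁻³) = −105.1 dBm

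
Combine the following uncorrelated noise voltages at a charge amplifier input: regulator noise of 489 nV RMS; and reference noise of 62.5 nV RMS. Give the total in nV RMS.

Uncorrelated sources add in power (mean-square): V_tot = √(ΣV_i²)
V_tot = √[(4.89×10⁻⁷)² + (6.25×10⁻⁸)²] = 4.93×10⁻⁷ V = 493 nV

493 nV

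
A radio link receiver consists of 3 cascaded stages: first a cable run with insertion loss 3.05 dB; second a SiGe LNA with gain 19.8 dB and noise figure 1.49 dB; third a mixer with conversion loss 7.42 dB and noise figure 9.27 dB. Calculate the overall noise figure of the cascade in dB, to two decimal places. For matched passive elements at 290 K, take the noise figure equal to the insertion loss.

Convert to linear (a loss of L dB is a gain of −L dB): F_i = 10^(NF_i/10), G_i = 10^(G_i,dB/10)
  Stage 1: F_1 = 10^(3.05/10) = 2.018, G_1 = 10^(−3.05/10) = 0.4955
  Stage 2: F_2 = 10^(1.49/10) = 1.409, G_2 = 10^(19.8/10) = 95.50
  Stage 3: F_3 = 10^(9.27/10) = 8.453, G_3 = 10^(−7.42/10) = 0.1811
Friis cascade:
  F = 2.018 + (1.409 − 1)/0.4955 + (8.453 − 1)/47.32 = 3.002
NF = 10 log₁₀(3.002) = 4.77 dB

4.77 dB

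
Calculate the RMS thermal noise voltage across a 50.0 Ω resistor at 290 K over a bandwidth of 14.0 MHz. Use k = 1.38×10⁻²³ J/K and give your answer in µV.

3.35 µV

V_n = √(4kTRB)
4kTRB = 4 × 1.38×10⁻²³ × 290 × 5.00×10¹ × 1.40×10⁷ = 1.12×10⁻¹¹ V²
V_n = √(1.12×10⁻¹¹) = 3.35×10⁻⁶ V = 3.35 µV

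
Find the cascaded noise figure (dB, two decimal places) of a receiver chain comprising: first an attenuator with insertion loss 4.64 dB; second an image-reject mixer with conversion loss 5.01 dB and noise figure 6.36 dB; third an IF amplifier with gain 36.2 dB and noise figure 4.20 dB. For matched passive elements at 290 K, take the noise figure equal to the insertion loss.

Convert to linear (a loss of L dB is a gain of −L dB): F_i = 10^(NF_i/10), G_i = 10^(G_i,dB/10)
  Stage 1: F_1 = 10^(4.64/10) = 2.911, G_1 = 10^(−4.64/10) = 0.3436
  Stage 2: F_2 = 10^(6.36/10) = 4.325, G_2 = 10^(−5.01/10) = 0.3155
  Stage 3: F_3 = 10^(4.20/10) = 2.630, G_3 = 10^(36.2/10) = 4169
Friis cascade:
  F = 2.911 + (4.325 − 1)/0.3436 + (2.630 − 1)/0.1084 = 27.63
NF = 10 log₁₀(27.63) = 14.41 dB

14.41 dB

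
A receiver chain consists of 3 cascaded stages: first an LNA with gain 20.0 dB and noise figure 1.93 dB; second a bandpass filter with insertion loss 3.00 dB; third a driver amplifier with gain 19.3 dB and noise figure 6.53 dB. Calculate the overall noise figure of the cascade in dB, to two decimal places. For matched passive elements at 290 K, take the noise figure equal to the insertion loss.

2.15 dB

Convert to linear (a loss of L dB is a gain of −L dB): F_i = 10^(NF_i/10), G_i = 10^(G_i,dB/10)
  Stage 1: F_1 = 10^(1.93/10) = 1.560, G_1 = 10^(20.0/10) = 100.0
  Stage 2: F_2 = 10^(3.00/10) = 1.995, G_2 = 10^(−3.00/10) = 0.5012
  Stage 3: F_3 = 10^(6.53/10) = 4.498, G_3 = 10^(19.3/10) = 85.11
Friis cascade:
  F = 1.560 + (1.995 − 1)/100.0 + (4.498 − 1)/50.12 = 1.639
NF = 10 log₁₀(1.639) = 2.15 dB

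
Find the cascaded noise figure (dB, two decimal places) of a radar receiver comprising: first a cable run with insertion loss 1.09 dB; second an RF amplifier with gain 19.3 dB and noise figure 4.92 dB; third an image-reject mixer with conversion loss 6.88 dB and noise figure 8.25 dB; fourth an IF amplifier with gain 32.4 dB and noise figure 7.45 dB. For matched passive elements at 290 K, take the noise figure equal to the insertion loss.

Convert to linear (a loss of L dB is a gain of −L dB): F_i = 10^(NF_i/10), G_i = 10^(G_i,dB/10)
  Stage 1: F_1 = 10^(1.09/10) = 1.285, G_1 = 10^(−1.09/10) = 0.7780
  Stage 2: F_2 = 10^(4.92/10) = 3.105, G_2 = 10^(19.3/10) = 85.11
  Stage 3: F_3 = 10^(8.25/10) = 6.683, G_3 = 10^(−6.88/10) = 0.2051
  Stage 4: F_4 = 10^(7.45/10) = 5.559, G_4 = 10^(32.4/10) = 1738
Friis cascade:
  F = 1.285 + (3.105 − 1)/0.7780 + (6.683 − 1)/66.22 + (5.559 − 1)/13.58 = 4.412
NF = 10 log₁₀(4.412) = 6.45 dB

6.45 dB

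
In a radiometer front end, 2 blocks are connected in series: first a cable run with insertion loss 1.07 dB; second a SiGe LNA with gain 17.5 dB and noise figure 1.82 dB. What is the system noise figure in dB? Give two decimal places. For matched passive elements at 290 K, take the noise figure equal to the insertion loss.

Convert to linear (a loss of L dB is a gain of −L dB): F_i = 10^(NF_i/10), G_i = 10^(G_i,dB/10)
  Stage 1: F_1 = 10^(1.07/10) = 1.279, G_1 = 10^(−1.07/10) = 0.7816
  Stage 2: F_2 = 10^(1.82/10) = 1.521, G_2 = 10^(17.5/10) = 56.23
Friis cascade:
  F = 1.279 + (1.521 − 1)/0.7816 = 1.945
NF = 10 log₁₀(1.945) = 2.89 dB

2.89 dB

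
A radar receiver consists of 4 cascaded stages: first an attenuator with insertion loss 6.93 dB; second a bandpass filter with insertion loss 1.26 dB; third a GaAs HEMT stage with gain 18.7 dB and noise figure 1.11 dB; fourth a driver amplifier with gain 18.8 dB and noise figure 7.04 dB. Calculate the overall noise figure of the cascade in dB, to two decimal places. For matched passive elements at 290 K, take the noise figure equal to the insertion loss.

Convert to linear (a loss of L dB is a gain of −L dB): F_i = 10^(NF_i/10), G_i = 10^(G_i,dB/10)
  Stage 1: F_1 = 10^(6.93/10) = 4.932, G_1 = 10^(−6.93/10) = 0.2028
  Stage 2: F_2 = 10^(1.26/10) = 1.337, G_2 = 10^(−1.26/10) = 0.7482
  Stage 3: F_3 = 10^(1.11/10) = 1.291, G_3 = 10^(18.7/10) = 74.13
  Stage 4: F_4 = 10^(7.04/10) = 5.058, G_4 = 10^(18.8/10) = 75.86
Friis cascade:
  F = 4.932 + (1.337 − 1)/0.2028 + (1.291 − 1)/0.1517 + (5.058 − 1)/11.25 = 8.872
NF = 10 log₁₀(8.872) = 9.48 dB

9.48 dB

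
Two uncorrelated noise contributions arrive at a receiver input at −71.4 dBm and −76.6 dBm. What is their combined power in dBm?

−70.3 dBm

Convert to linear, add, convert back:
P₁ = 7.24×10⁻¹¹ W, P₂ = 2.19×10⁻¹¹ W
P_tot = 9.43×10⁻¹¹ W → 10 log₁₀(P_tot / 10⁻³) = −70.3 dBm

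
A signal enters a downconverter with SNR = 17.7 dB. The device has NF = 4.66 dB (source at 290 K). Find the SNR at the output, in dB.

13.04 dB

By definition F = SNR_in/SNR_out, so in dB: SNR_out = SNR_in − NF
SNR_out = 17.7 − 4.66 = 13.04 dB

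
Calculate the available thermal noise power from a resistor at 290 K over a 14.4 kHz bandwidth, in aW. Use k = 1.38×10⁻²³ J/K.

P_n = kTB = 1.38×10⁻²³ × 290 × 1.44×10⁴ = 5.76×10⁻¹⁷ W = 57.6 aW

57.6 aW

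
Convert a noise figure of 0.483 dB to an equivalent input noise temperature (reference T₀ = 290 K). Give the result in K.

F = 10^(0.483/10) = 1.11764
T_e = (F − 1)·T₀ = (1.11764 − 1) × 290 = 34.1 K

34.1 K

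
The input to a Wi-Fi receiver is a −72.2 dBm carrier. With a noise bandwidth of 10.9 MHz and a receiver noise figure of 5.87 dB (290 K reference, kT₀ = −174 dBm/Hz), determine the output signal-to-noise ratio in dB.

25.6 dB

Noise floor: N = −174 + 10 log₁₀(B) + NF
10 log₁₀(1.09×10⁷) = 70.37 dB
N = −174 + 70.37 + 5.87 = −97.76 dBm
SNR = P_sig − N = −72.2 − (−97.76) = 25.56 dB → 25.6 dB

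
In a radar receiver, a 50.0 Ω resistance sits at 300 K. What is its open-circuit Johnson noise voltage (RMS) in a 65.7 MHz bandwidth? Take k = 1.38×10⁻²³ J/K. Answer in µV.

V_n = √(4kTRB)
4kTRB = 4 × 1.38×10⁻²³ × 300 × 5.00×10¹ × 6.57×10⁷ = 5.44×10⁻¹¹ V²
V_n = √(5.44×10⁻¹¹) = 7.38×10⁻⁶ V = 7.38 µV

7.38 µV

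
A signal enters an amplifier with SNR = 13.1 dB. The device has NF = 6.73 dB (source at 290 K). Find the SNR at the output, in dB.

6.37 dB

By definition F = SNR_in/SNR_out, so in dB: SNR_out = SNR_in − NF
SNR_out = 13.1 − 6.73 = 6.37 dB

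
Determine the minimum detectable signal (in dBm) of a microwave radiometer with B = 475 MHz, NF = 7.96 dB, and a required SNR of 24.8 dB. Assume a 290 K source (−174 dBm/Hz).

−54.5 dBm

Sensitivity = −174 + 10 log₁₀(B) + NF + SNR_min
= −174 + 86.77 + 7.96 + 24.8
= −54.47 dBm → −54.5 dBm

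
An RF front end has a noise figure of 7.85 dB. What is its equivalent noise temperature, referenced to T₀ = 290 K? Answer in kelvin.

F = 10^(7.85/10) = 6.09537
T_e = (F − 1)·T₀ = (6.09537 − 1) × 290 = 1478 K

1478 K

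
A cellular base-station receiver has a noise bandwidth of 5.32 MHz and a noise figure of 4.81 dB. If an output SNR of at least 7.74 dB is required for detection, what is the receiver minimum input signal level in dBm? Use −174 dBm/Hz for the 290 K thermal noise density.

Sensitivity = −174 + 10 log₁₀(B) + NF + SNR_min
= −174 + 67.26 + 4.81 + 7.74
= −94.19 dBm → −94.2 dBm

−94.2 dBm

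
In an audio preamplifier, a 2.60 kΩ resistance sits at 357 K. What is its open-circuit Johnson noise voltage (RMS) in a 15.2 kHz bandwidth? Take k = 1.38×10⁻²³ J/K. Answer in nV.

882 nV

V_n = √(4kTRB)
4kTRB = 4 × 1.38×10⁻²³ × 357 × 2.60×10³ × 1.52×10⁴ = 7.79×10⁻¹³ V²
V_n = √(7.79×10⁻¹³) = 8.82×10⁻⁷ V = 882 nV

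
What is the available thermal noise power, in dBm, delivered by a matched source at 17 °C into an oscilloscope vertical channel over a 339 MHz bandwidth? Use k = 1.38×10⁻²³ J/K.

T = 17 °C + 273.15 = 290.15 K
P_n = kTB = 1.38×10⁻²³ × 290.15 × 3.39×10⁸ = 1.36×10⁻¹² W
In dBm: 10 log₁₀(1.36×10⁻¹² / 10⁻³) = −88.7 dBm

−88.7 dBm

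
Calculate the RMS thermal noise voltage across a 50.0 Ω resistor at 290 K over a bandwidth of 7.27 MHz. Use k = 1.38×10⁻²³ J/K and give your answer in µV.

V_n = √(4kTRB)
4kTRB = 4 × 1.38×10⁻²³ × 290 × 5.00×10¹ × 7.27×10⁶ = 5.82×10⁻¹² V²
V_n = √(5.82×10⁻¹²) = 2.41×10⁻⁶ V = 2.41 µV

2.41 µV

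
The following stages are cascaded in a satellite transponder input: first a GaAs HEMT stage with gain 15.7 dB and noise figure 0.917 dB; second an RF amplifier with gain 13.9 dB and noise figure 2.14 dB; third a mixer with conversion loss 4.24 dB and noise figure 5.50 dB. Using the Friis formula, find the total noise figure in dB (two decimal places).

0.99 dB

Convert to linear (a loss of L dB is a gain of −L dB): F_i = 10^(NF_i/10), G_i = 10^(G_i,dB/10)
  Stage 1: F_1 = 10^(0.917/10) = 1.235, G_1 = 10^(15.7/10) = 37.15
  Stage 2: F_2 = 10^(2.14/10) = 1.637, G_2 = 10^(13.9/10) = 24.55
  Stage 3: F_3 = 10^(5.50/10) = 3.548, G_3 = 10^(−4.24/10) = 0.3767
Friis cascade:
  F = 1.235 + (1.637 − 1)/37.15 + (3.548 − 1)/912.0 = 1.255
NF = 10 log₁₀(1.255) = 0.99 dB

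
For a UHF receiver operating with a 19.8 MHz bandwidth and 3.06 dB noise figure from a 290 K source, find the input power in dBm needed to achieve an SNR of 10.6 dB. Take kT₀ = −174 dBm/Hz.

−87.4 dBm

Sensitivity = −174 + 10 log₁₀(B) + NF + SNR_min
= −174 + 72.97 + 3.06 + 10.6
= −87.37 dBm → −87.4 dBm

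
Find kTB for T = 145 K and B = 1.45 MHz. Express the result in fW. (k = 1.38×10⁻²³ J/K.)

2.90 fW

P_n = kTB = 1.38×10⁻²³ × 145 × 1.45×10⁶ = 2.90×10⁻¹⁵ W = 2.90 fW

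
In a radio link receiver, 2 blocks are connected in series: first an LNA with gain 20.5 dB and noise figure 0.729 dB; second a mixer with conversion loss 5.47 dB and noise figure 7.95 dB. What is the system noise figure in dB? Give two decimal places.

0.90 dB

Convert to linear (a loss of L dB is a gain of −L dB): F_i = 10^(NF_i/10), G_i = 10^(G_i,dB/10)
  Stage 1: F_1 = 10^(0.729/10) = 1.183, G_1 = 10^(20.5/10) = 112.2
  Stage 2: F_2 = 10^(7.95/10) = 6.237, G_2 = 10^(−5.47/10) = 0.2838
Friis cascade:
  F = 1.183 + (6.237 − 1)/112.2 = 1.229
NF = 10 log₁₀(1.229) = 0.90 dB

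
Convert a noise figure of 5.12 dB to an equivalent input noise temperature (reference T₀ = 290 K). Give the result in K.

653 K

F = 10^(5.12/10) = 3.25087
T_e = (F − 1)·T₀ = (3.25087 − 1) × 290 = 653 K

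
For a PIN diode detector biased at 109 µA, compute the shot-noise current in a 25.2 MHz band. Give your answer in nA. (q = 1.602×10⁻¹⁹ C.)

29.7 nA

I_n = √(2qI·B)
2qI·B = 2 × 1.602×10⁻¹⁹ × 1.09×10⁻⁴ × 2.52×10⁷ = 8.80×10⁻¹⁶ A²
I_n = √(8.80×10⁻¹⁶) = 2.97×10⁻⁸ A = 29.7 nA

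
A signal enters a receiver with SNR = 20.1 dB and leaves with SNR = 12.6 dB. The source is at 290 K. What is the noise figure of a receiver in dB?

NF (dB) = SNR_in(dB) − SNR_out(dB) when the source is at T₀
NF = 20.1 − 12.6 = 7.5 dB

7.5 dB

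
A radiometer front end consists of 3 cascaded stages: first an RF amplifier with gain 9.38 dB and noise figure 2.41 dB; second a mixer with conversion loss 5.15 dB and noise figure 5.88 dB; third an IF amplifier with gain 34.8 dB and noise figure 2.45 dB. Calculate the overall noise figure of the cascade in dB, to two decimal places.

Convert to linear (a loss of L dB is a gain of −L dB): F_i = 10^(NF_i/10), G_i = 10^(G_i,dB/10)
  Stage 1: F_1 = 10^(2.41/10) = 1.742, G_1 = 10^(9.38/10) = 8.670
  Stage 2: F_2 = 10^(5.88/10) = 3.873, G_2 = 10^(−5.15/10) = 0.3055
  Stage 3: F_3 = 10^(2.45/10) = 1.758, G_3 = 10^(34.8/10) = 3020
Friis cascade:
  F = 1.742 + (3.873 − 1)/8.670 + (1.758 − 1)/2.649 = 2.359
NF = 10 log₁₀(2.359) = 3.73 dB

3.73 dB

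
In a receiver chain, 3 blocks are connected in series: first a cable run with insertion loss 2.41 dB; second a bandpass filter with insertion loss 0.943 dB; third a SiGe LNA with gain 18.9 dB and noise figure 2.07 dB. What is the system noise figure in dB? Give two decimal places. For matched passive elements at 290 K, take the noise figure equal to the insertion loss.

5.42 dB

Convert to linear (a loss of L dB is a gain of −L dB): F_i = 10^(NF_i/10), G_i = 10^(G_i,dB/10)
  Stage 1: F_1 = 10^(2.41/10) = 1.742, G_1 = 10^(−2.41/10) = 0.5741
  Stage 2: F_2 = 10^(0.943/10) = 1.243, G_2 = 10^(−0.943/10) = 0.8048
  Stage 3: F_3 = 10^(2.07/10) = 1.611, G_3 = 10^(18.9/10) = 77.62
Friis cascade:
  F = 1.742 + (1.243 − 1)/0.5741 + (1.611 − 1)/0.4621 = 3.486
NF = 10 log₁₀(3.486) = 5.42 dB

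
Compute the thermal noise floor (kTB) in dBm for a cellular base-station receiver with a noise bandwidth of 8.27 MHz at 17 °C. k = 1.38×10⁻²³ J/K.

T = 17 °C + 273.15 = 290.15 K
P_n = kTB = 1.38×10⁻²³ × 290.15 × 8.27×10⁶ = 3.31×10⁻¹⁴ W
In dBm: 10 log₁₀(3.31×10⁻¹⁴ / 10⁻³) = −104.8 dBm

−104.8 dBm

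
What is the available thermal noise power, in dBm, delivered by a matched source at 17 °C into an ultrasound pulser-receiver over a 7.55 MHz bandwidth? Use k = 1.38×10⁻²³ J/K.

T = 17 °C + 273.15 = 290.15 K
P_n = kTB = 1.38×10⁻²³ × 290.15 × 7.55×10⁶ = 3.02×10⁻¹⁴ W
In dBm: 10 log₁₀(3.02×10⁻¹⁴ / 10⁻³) = −105.2 dBm

−105.2 dBm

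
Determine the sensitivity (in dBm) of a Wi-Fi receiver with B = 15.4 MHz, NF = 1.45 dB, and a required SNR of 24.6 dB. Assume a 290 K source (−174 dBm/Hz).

Sensitivity = −174 + 10 log₁₀(B) + NF + SNR_min
= −174 + 71.88 + 1.45 + 24.6
= −76.07 dBm → −76.1 dBm

−76.1 dBm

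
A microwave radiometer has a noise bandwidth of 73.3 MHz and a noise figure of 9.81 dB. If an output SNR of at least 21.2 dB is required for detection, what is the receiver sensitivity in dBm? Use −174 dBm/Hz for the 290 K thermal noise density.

Sensitivity = −174 + 10 log₁₀(B) + NF + SNR_min
= −174 + 78.65 + 9.81 + 21.2
= −64.34 dBm → −64.3 dBm

−64.3 dBm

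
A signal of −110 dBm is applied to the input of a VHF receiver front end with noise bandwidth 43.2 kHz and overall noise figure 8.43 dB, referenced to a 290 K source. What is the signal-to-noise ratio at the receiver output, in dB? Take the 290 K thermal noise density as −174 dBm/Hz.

9.2 dB

Noise floor: N = −174 + 10 log₁₀(B) + NF
10 log₁₀(4.32×10⁴) = 46.35 dB
N = −174 + 46.35 + 8.43 = −119.22 dBm
SNR = P_sig − N = −110 − (−119.22) = 9.22 dB → 9.2 dB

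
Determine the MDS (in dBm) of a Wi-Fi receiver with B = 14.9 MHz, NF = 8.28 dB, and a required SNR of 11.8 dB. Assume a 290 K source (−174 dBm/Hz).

Sensitivity = −174 + 10 log₁₀(B) + NF + SNR_min
= −174 + 71.73 + 8.28 + 11.8
= −82.19 dBm → −82.2 dBm

−82.2 dBm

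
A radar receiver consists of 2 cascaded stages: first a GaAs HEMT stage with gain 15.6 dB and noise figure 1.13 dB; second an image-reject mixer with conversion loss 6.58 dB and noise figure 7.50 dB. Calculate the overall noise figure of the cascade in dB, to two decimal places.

1.54 dB

Convert to linear (a loss of L dB is a gain of −L dB): F_i = 10^(NF_i/10), G_i = 10^(G_i,dB/10)
  Stage 1: F_1 = 10^(1.13/10) = 1.297, G_1 = 10^(15.6/10) = 36.31
  Stage 2: F_2 = 10^(7.50/10) = 5.623, G_2 = 10^(−6.58/10) = 0.2198
Friis cascade:
  F = 1.297 + (5.623 − 1)/36.31 = 1.425
NF = 10 log₁₀(1.425) = 1.54 dB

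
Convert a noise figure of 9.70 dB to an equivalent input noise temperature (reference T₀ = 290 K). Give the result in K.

F = 10^(9.70/10) = 9.33254
T_e = (F − 1)·T₀ = (9.33254 − 1) × 290 = 2416 K

2416 K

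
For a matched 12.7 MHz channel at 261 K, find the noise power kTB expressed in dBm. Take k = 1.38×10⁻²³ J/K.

P_n = kTB = 1.38×10⁻²³ × 261 × 1.27×10⁷ = 4.57×10⁻¹⁴ W
In dBm: 10 log₁₀(4.57×10⁻¹⁴ / 10⁻³) = −103.4 dBm

−103.4 dBm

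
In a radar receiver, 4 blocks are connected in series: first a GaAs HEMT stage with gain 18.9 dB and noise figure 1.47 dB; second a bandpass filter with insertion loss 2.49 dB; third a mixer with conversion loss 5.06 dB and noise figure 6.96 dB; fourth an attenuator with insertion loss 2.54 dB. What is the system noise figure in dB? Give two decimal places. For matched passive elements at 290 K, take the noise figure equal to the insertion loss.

1.94 dB

Convert to linear (a loss of L dB is a gain of −L dB): F_i = 10^(NF_i/10), G_i = 10^(G_i,dB/10)
  Stage 1: F_1 = 10^(1.47/10) = 1.403, G_1 = 10^(18.9/10) = 77.62
  Stage 2: F_2 = 10^(2.49/10) = 1.774, G_2 = 10^(−2.49/10) = 0.5636
  Stage 3: F_3 = 10^(6.96/10) = 4.966, G_3 = 10^(−5.06/10) = 0.3119
  Stage 4: F_4 = 10^(2.54/10) = 1.795, G_4 = 10^(−2.54/10) = 0.5572
Friis cascade:
  F = 1.403 + (1.774 − 1)/77.62 + (4.966 − 1)/43.75 + (1.795 − 1)/13.65 = 1.562
NF = 10 log₁₀(1.562) = 1.94 dB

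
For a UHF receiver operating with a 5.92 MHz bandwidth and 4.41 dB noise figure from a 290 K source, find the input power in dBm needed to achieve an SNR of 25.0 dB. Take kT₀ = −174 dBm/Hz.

−76.9 dBm

Sensitivity = −174 + 10 log₁₀(B) + NF + SNR_min
= −174 + 67.72 + 4.41 + 25.0
= −76.87 dBm → −76.9 dBm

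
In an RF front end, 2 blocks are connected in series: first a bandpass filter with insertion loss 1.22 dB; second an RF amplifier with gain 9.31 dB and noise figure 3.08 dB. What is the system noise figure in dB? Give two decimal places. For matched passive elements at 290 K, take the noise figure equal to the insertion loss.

Convert to linear (a loss of L dB is a gain of −L dB): F_i = 10^(NF_i/10), G_i = 10^(G_i,dB/10)
  Stage 1: F_1 = 10^(1.22/10) = 1.324, G_1 = 10^(−1.22/10) = 0.7551
  Stage 2: F_2 = 10^(3.08/10) = 2.032, G_2 = 10^(9.31/10) = 8.531
Friis cascade:
  F = 1.324 + (2.032 − 1)/0.7551 = 2.692
NF = 10 log₁₀(2.692) = 4.30 dB

4.30 dB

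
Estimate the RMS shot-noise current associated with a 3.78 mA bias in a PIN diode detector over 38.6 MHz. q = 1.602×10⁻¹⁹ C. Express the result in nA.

216 nA

I_n = √(2qI·B)
2qI·B = 2 × 1.602×10⁻¹⁹ × 3.78×10⁻³ × 3.86×10⁷ = 4.67×10⁻¹⁴ A²
I_n = √(4.67×10⁻¹⁴) = 2.16×10⁻⁷ A = 216 nA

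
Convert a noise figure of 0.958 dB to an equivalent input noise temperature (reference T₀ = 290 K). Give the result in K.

71.6 K

F = 10^(0.958/10) = 1.24681
T_e = (F − 1)·T₀ = (1.24681 − 1) × 290 = 71.6 K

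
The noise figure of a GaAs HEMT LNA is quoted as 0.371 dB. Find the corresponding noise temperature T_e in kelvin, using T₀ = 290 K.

F = 10^(0.371/10) = 1.08918
T_e = (F − 1)·T₀ = (1.08918 − 1) × 290 = 25.9 K

25.9 K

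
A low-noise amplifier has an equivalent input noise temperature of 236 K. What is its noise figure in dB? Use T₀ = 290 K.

F = 1 + T_e/T₀ = 1 + 236/290 = 1.81379
NF = 10 log₁₀(1.81379) = 2.59 dB

2.59 dB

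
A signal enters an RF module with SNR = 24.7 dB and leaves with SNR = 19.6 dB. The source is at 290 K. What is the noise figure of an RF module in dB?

5.1 dB

NF (dB) = SNR_in(dB) − SNR_out(dB) when the source is at T₀
NF = 24.7 − 19.6 = 5.1 dB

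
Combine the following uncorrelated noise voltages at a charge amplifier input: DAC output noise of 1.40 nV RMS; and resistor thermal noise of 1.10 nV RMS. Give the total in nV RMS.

1.78 nV

Uncorrelated sources add in power (mean-square): V_tot = √(ΣV_i²)
V_tot = √[(1.40×10⁻⁹)² + (1.10×10⁻⁹)²] = 1.78×10⁻⁹ V = 1.78 nV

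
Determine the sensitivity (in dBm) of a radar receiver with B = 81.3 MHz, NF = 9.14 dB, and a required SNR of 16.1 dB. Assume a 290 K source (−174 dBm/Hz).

−69.7 dBm

Sensitivity = −174 + 10 log₁₀(B) + NF + SNR_min
= −174 + 79.1 + 9.14 + 16.1
= −69.66 dBm → −69.7 dBm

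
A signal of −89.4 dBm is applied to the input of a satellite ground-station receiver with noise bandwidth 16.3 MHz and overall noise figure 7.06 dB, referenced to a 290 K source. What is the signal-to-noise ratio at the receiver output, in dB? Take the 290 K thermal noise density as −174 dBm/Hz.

Noise floor: N = −174 + 10 log₁₀(B) + NF
10 log₁₀(1.63×10⁷) = 72.12 dB
N = −174 + 72.12 + 7.06 = −94.82 dBm
SNR = P_sig − N = −89.4 − (−94.82) = 5.42 dB → 5.4 dB

5.4 dB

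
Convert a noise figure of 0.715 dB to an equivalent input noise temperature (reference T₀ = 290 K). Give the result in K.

51.9 K

F = 10^(0.715/10) = 1.17896
T_e = (F − 1)·T₀ = (1.17896 − 1) × 290 = 51.9 K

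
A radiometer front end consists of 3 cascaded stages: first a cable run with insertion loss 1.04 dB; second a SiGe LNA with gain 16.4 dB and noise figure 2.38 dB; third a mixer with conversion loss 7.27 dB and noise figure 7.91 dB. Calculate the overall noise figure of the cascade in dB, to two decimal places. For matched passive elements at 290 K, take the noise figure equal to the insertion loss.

3.71 dB

Convert to linear (a loss of L dB is a gain of −L dB): F_i = 10^(NF_i/10), G_i = 10^(G_i,dB/10)
  Stage 1: F_1 = 10^(1.04/10) = 1.271, G_1 = 10^(−1.04/10) = 0.7870
  Stage 2: F_2 = 10^(2.38/10) = 1.730, G_2 = 10^(16.4/10) = 43.65
  Stage 3: F_3 = 10^(7.91/10) = 6.180, G_3 = 10^(−7.27/10) = 0.1875
Friis cascade:
  F = 1.271 + (1.730 − 1)/0.7870 + (6.180 − 1)/34.36 = 2.349
NF = 10 log₁₀(2.349) = 3.71 dB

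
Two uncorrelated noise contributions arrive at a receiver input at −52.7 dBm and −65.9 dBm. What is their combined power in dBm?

−52.5 dBm

Convert to linear, add, convert back:
P₁ = 5.37×10⁻⁹ W, P₂ = 2.57×10⁻¹⁰ W
P_tot = 5.63×10⁻⁹ W → 10 log₁₀(P_tot / 10⁻³) = −52.5 dBm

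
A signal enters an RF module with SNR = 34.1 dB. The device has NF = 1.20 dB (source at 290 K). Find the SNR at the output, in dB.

By definition F = SNR_in/SNR_out, so in dB: SNR_out = SNR_in − NF
SNR_out = 34.1 − 1.20 = 32.90 dB

32.90 dB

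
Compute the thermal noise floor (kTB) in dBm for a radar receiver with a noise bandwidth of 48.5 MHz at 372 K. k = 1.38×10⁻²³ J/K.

P_n = kTB = 1.38×10⁻²³ × 372 × 4.85×10⁷ = 2.49×10⁻¹³ W
In dBm: 10 log₁₀(2.49×10⁻¹³ / 10⁻³) = −96.0 dBm

−96.0 dBm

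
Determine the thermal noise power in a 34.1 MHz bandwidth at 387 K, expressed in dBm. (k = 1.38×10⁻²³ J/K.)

−97.4 dBm

P_n = kTB = 1.38×10⁻²³ × 387 × 3.41×10⁷ = 1.82×10⁻¹³ W
In dBm: 10 log₁₀(1.82×10⁻¹³ / 10⁻³) = −97.4 dBm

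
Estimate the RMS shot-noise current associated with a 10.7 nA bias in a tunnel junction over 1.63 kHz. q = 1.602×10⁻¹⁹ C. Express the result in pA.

2.36 pA

I_n = √(2qI·B)
2qI·B = 2 × 1.602×10⁻¹⁹ × 1.07×10⁻⁸ × 1.63×10³ = 5.59×10⁻²⁴ A²
I_n = √(5.59×10⁻²⁴) = 2.36×10⁻¹² A = 2.36 pA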